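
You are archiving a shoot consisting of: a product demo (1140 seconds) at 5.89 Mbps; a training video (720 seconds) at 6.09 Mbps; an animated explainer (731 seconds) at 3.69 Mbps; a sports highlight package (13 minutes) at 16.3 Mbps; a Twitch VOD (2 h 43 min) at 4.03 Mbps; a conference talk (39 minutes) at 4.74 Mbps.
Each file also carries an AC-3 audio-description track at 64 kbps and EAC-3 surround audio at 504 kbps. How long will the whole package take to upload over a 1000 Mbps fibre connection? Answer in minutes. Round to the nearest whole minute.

Audio total: 64 + 504 = 568 kbps = 0.568 Mbps.
product demo: 6.458 Mbps × 1140 s = 7362.1 Mb
training video: 6.658 Mbps × 720 s = 4793.8 Mb
animated explainer: 4.258 Mbps × 731 s = 3112.6 Mb
sports highlight package: 16.868 Mbps × 780 s = 13157.0 Mb
Twitch VOD: 4.598 Mbps × 9780 s = 44968.4 Mb
conference talk: 5.308 Mbps × 2340 s = 12420.7 Mb
Total: 85814.7 Mb = 10726.8 MB.
At 1000 Mbps: 85814.7 / 1000 = 86 s ≈ 1.43 minutes.

1 minutes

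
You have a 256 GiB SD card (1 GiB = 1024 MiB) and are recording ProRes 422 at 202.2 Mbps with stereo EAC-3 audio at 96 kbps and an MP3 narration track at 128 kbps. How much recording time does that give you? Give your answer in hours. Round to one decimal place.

Audio total: 96 + 128 = 224 kbps = 0.224 Mbps.
Total bitrate: 202.2 + 0.224 = 202.424 Mbps.
Capacity: 256 GiB = 2,199,023 Mb.
Recording time: 2,199,023 / 202.424 = 10,863 s ≈ 3.02 hours.

3.0 hours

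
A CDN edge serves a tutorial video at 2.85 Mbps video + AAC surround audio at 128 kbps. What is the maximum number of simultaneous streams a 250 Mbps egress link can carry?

83

Audio: 128 kbps = 0.128 Mbps.
Per-viewer media rate: 2.978 Mbps.
250 Mbps = 250.0 Mbps; 250.0 / 2.978 = 83.95 → 83 viewers.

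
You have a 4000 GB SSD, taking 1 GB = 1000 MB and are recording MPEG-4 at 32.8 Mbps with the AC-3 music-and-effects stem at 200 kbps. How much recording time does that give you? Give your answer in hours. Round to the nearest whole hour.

Audio: 200 kbps = 0.200 Mbps.
Total bitrate: 32.8 + 0.200 = 33.000 Mbps.
Capacity: 4000 GB = 32,000,000 Mb.
Recording time: 32,000,000 / 33.000 = 969,697 s ≈ 269 hours.

269 hours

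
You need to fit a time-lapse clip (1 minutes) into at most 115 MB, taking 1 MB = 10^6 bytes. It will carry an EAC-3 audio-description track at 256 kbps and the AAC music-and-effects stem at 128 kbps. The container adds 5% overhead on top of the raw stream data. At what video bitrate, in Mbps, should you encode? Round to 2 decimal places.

14.22 Mbps

Budget: 115 MB = 920.0 Mb.
Stream payload after overhead: 920.0 / 1.05 = 876.2 Mb.
Total bitrate budget: 876.2 Mb / 60 s = 14.603 Mbps.
Audio total: 256 + 128 = 384 kbps = 0.384 Mbps.
Video: 14.603 − 0.384 = 14.219 Mbps.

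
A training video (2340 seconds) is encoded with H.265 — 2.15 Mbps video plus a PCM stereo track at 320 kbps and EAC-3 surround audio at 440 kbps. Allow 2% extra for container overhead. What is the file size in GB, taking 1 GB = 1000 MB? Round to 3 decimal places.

0.868 GB

Audio total: 320 + 440 = 760 kbps = 0.760 Mbps.
Total bitrate: 2.15 + 0.760 = 2.910 Mbps.
Stream data: 2.910 Mbps × 2340 s = 6809.4 Mb.
With 2% container overhead: ×1.02.
6,946 Mb ÷ 8 = 868.2 MB → 0.8682 GB.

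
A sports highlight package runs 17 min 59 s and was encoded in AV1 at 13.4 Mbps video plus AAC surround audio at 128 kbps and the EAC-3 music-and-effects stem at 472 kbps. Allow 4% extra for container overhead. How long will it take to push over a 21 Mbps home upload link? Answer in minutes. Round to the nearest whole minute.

17 min 59 s = 1079 s
Audio total: 128 + 472 = 600 kbps = 0.600 Mbps.
Total bitrate: 14.000 Mbps.
File: 14.000 Mbps × 1079 s = 15106.0 Mb.
With 4% container overhead: ×1.04. → 15710.2 Mb.
At 21 Mbps: 15710.2 / 21 = 748.1 s ≈ 12.5 minutes.

12 minutes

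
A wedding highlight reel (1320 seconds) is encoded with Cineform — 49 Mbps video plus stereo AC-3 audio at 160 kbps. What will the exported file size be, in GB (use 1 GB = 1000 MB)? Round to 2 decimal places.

8.11 GB

Audio: 160 kbps = 0.160 Mbps.
Total bitrate: 49 + 0.160 = 49.160 Mbps.
Stream data: 49.160 Mbps × 1320 s = 64891.2 Mb.
64,891 Mb ÷ 8 = 8,111 MB → 8.111 GB.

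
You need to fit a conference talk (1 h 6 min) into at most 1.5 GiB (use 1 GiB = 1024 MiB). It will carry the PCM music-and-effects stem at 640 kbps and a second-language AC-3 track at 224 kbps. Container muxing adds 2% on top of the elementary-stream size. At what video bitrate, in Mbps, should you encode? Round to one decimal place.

Budget: 1.5 GiB = 12884.9 Mb.
Stream payload after overhead: 12884.9 / 1.02 = 12632.3 Mb.
1 h 6 min = 66 min = 3960 s
Total bitrate budget: 12632.3 Mb / 3960 s = 3.190 Mbps.
Audio total: 640 + 224 = 864 kbps = 0.864 Mbps.
Video: 3.190 − 0.864 = 2.326 Mbps.

2.3 Mbps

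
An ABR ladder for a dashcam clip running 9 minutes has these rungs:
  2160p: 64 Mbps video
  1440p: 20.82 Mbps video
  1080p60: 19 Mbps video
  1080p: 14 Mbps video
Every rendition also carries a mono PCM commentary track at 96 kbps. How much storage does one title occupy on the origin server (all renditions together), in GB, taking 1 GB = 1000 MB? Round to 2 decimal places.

7.98 GB

9 min = 540 s
Audio: 96 kbps = 0.096 Mbps.
Sum of rendition bitrates: (64+0.096) + (20.82+0.096) + (19+0.096) + (14+0.096) = 118.204 Mbps.
× 540 s = 63,830 Mb = 7,979 MB = 7.979 GB.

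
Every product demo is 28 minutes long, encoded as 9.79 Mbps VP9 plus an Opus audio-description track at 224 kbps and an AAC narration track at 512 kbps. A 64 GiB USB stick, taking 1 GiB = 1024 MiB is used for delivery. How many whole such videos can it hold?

31

28 min = 1680 s
Audio total: 224 + 512 = 736 kbps = 0.736 Mbps.
Total bitrate: 10.526 Mbps.
Per item: 10.526 Mbps × 1680 s = 17,684 Mb = 2,210 MB.
Capacity: 64 GiB = 549,756 Mb; 31.09 items → 31 complete.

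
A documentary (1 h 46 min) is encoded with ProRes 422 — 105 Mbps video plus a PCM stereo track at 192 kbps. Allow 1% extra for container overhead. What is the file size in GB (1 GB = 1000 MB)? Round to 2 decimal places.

1 h 46 min = 106 min = 6360 s
Audio: 192 kbps = 0.192 Mbps.
Total bitrate: 105 + 0.192 = 105.192 Mbps.
Stream data: 105.192 Mbps × 6360 s = 669021.1 Mb.
With 1% container overhead: ×1.01.
675,711 Mb ÷ 8 = 84,464 MB → 84.46 GB.

84.46 GB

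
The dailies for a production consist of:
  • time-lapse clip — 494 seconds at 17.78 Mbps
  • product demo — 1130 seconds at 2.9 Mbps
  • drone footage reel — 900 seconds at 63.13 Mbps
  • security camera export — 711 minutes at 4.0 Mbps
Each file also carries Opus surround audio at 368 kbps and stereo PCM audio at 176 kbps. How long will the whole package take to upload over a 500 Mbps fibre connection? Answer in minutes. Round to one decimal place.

8.8 minutes

Audio total: 368 + 176 = 544 kbps = 0.544 Mbps.
time-lapse clip: 18.324 Mbps × 494 s = 9052.1 Mb
product demo: 3.444 Mbps × 1130 s = 3891.7 Mb
drone footage reel: 63.674 Mbps × 900 s = 57306.6 Mb
security camera export: 4.544 Mbps × 42660 s = 193847.0 Mb
Total: 264097.4 Mb = 33012.2 MB.
At 500 Mbps: 264097.4 / 500 = 528 s ≈ 8.8 minutes.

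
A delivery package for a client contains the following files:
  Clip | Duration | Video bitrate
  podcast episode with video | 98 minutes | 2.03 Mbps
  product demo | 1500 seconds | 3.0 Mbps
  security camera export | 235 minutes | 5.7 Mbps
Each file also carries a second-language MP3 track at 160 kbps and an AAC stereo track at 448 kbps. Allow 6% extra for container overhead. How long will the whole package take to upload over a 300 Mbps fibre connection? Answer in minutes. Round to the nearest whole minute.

Audio total: 160 + 448 = 608 kbps = 0.608 Mbps.
podcast episode with video: 2.638 Mbps × 5880 s × 1.06 = 16442.1 Mb
product demo: 3.608 Mbps × 1500 s × 1.06 = 5736.7 Mb
security camera export: 6.308 Mbps × 14100 s × 1.06 = 94279.4 Mb
Total: 116458.2 Mb = 14557.3 MB.
At 300 Mbps: 116458.2 / 300 = 388 s ≈ 6.47 minutes.

6 minutes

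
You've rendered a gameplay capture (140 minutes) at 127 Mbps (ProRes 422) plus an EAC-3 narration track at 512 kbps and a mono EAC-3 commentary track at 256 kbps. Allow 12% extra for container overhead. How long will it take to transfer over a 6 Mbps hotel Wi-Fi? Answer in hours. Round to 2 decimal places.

55.65 hours

140 min = 8400 s
Audio total: 512 + 256 = 768 kbps = 0.768 Mbps.
Total bitrate: 127.768 Mbps.
File: 127.768 Mbps × 8400 s = 1073251.2 Mb.
With 12% container overhead: ×1.12. → 1202041.3 Mb.
At 6 Mbps: 1202041.3 / 6 = 200340.2 s ≈ 55.7 hours.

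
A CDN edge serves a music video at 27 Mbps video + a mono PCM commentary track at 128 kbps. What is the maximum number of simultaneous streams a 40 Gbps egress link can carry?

Audio: 128 kbps = 0.128 Mbps.
Per-viewer media rate: 27.128 Mbps.
40 Gbps = 40,000 Mbps; 40,000 / 27.128 = 1474.49 → 1474 viewers.

1474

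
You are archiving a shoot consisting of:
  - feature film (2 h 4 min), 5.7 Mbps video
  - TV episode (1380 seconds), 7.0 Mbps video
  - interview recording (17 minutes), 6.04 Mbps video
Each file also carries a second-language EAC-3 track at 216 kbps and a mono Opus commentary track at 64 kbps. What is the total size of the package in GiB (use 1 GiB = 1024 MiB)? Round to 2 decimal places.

7.10 GiB

Audio total: 216 + 64 = 280 kbps = 0.280 Mbps.
feature film: 5.980 Mbps × 7440 s = 44491.2 Mb
TV episode: 7.280 Mbps × 1380 s = 10046.4 Mb
interview recording: 6.320 Mbps × 1020 s = 6446.4 Mb
Total: 60984.0 Mb = 7623.0 MB.
= 7.099 GiB.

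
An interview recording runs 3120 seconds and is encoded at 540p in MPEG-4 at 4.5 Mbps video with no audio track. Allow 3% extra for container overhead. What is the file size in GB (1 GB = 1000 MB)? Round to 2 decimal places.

1.81 GB

Total bitrate: 4.5 Mbps.
Stream data: 4.500 Mbps × 3120 s = 14040.0 Mb.
With 3% container overhead: ×1.03.
14,461 Mb ÷ 8 = 1,808 MB → 1.808 GB.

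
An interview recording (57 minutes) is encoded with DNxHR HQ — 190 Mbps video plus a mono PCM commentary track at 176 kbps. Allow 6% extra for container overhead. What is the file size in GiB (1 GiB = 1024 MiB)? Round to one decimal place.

57 min = 3420 s
Audio: 176 kbps = 0.176 Mbps.
Total bitrate: 190 + 0.176 = 190.176 Mbps.
Stream data: 190.176 Mbps × 3420 s = 650401.9 Mb.
With 6% container overhead: ×1.06.
689,426 Mb = 86,178,254,400 bytes ÷ 1,073,741,824 = 80.26 GiB.

80.3 GiB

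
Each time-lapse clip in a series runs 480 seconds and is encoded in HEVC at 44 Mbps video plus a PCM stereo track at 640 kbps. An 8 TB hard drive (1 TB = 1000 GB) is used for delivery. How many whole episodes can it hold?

Audio: 640 kbps = 0.640 Mbps.
Total bitrate: 44.640 Mbps.
Per item: 44.640 Mbps × 480 s = 21,427 Mb = 2,678 MB.
Capacity: 8 TB = 64,000,000 Mb; 2986.86 items → 2986 complete.

2986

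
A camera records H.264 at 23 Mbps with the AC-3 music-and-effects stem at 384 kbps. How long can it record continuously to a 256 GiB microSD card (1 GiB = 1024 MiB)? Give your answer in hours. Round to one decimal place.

26.1 hours

Audio: 384 kbps = 0.384 Mbps.
Total bitrate: 23 + 0.384 = 23.384 Mbps.
Capacity: 256 GiB = 2,199,023 Mb.
Recording time: 2,199,023 / 23.384 = 94,040 s ≈ 26.1 hours.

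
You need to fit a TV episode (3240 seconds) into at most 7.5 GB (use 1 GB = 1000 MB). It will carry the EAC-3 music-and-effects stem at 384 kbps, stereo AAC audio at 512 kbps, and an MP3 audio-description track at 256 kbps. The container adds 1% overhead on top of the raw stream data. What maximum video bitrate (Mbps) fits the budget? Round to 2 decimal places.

17.18 Mbps

Budget: 7.5 GB = 60000.0 Mb.
Stream payload after overhead: 60000.0 / 1.01 = 59405.9 Mb.
Total bitrate budget: 59405.9 Mb / 3240 s = 18.335 Mbps.
Audio total: 384 + 512 + 256 = 1152 kbps = 1.152 Mbps.
Video: 18.335 − 1.152 = 17.183 Mbps.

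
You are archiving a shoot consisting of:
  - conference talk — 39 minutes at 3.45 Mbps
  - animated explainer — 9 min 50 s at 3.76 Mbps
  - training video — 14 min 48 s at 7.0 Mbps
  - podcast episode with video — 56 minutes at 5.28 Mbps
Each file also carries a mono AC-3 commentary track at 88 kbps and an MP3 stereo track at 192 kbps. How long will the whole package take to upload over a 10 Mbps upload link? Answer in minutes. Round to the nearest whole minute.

60 minutes

Audio total: 88 + 192 = 280 kbps = 0.280 Mbps.
conference talk: 3.730 Mbps × 2340 s = 8728.2 Mb
animated explainer: 4.040 Mbps × 590 s = 2383.6 Mb
training video: 7.280 Mbps × 888 s = 6464.6 Mb
podcast episode with video: 5.560 Mbps × 3360 s = 18681.6 Mb
Total: 36258.0 Mb = 4532.3 MB.
At 10 Mbps: 36258.0 / 10 = 3626 s ≈ 60.4 minutes.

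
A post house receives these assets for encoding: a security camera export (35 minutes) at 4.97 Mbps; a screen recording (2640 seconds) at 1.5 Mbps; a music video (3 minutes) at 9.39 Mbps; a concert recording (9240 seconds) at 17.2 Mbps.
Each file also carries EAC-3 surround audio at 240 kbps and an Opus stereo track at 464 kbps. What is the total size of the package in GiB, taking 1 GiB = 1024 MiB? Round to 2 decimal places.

Audio total: 240 + 464 = 704 kbps = 0.704 Mbps.
security camera export: 5.674 Mbps × 2100 s = 11915.4 Mb
screen recording: 2.204 Mbps × 2640 s = 5818.6 Mb
music video: 10.094 Mbps × 180 s = 1816.9 Mb
concert recording: 17.904 Mbps × 9240 s = 165433.0 Mb
Total: 184983.8 Mb = 23123.0 MB.
= 21.53 GiB.

21.53 GiB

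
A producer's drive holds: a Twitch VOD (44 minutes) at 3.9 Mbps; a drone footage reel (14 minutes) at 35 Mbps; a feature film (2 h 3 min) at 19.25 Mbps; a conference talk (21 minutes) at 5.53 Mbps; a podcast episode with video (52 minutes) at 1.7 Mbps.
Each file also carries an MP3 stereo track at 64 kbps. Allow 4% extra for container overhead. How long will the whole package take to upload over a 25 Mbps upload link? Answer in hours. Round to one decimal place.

2.3 hours

Audio: 64 kbps = 0.064 Mbps.
Twitch VOD: 3.964 Mbps × 2640 s × 1.04 = 10883.6 Mb
drone footage reel: 35.064 Mbps × 840 s × 1.04 = 30631.9 Mb
feature film: 19.314 Mbps × 7380 s × 1.04 = 148238.8 Mb
conference talk: 5.594 Mbps × 1260 s × 1.04 = 7330.4 Mb
podcast episode with video: 1.764 Mbps × 3120 s × 1.04 = 5723.8 Mb
Total: 202808.5 Mb = 25351.1 MB.
At 25 Mbps: 202808.5 / 25 = 8112 s ≈ 2.25 hours.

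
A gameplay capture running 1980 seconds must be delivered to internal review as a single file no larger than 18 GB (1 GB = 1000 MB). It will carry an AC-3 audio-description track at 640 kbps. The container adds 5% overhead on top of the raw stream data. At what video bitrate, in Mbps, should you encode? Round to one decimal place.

Budget: 18 GB = 144000.0 Mb.
Stream payload after overhead: 144000.0 / 1.05 = 137142.9 Mb.
Total bitrate budget: 137142.9 Mb / 1980 s = 69.264 Mbps.
Audio: 640 kbps = 0.640 Mbps.
Video: 69.264 − 0.640 = 68.624 Mbps.

68.6 Mbps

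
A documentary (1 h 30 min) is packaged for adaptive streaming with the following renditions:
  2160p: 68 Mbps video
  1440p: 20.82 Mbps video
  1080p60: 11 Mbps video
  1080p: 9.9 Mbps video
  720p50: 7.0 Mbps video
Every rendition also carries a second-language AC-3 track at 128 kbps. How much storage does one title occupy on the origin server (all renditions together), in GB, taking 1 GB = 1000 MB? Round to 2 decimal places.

79.22 GB

1 h 30 min = 90 min = 5400 s
Audio: 128 kbps = 0.128 Mbps.
Sum of rendition bitrates: (68+0.128) + (20.82+0.128) + (11+0.128) + (9.9+0.128) + (7.0+0.128) = 117.360 Mbps.
× 5400 s = 633,744 Mb = 79,218 MB = 79.22 GB.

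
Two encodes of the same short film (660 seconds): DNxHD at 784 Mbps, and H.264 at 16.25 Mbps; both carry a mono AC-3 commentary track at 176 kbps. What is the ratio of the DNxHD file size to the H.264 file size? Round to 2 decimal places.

47.74

Audio: 176 kbps = 0.176 Mbps.
DNxHD: 784.176 Mbps × 660 s = 517556.2 Mb = 64.695 GB.
H.264: 16.426 Mbps × 660 s = 10841.2 Mb = 1.355 GB.
Ratio: 64.695 / 1.355 = 47.740.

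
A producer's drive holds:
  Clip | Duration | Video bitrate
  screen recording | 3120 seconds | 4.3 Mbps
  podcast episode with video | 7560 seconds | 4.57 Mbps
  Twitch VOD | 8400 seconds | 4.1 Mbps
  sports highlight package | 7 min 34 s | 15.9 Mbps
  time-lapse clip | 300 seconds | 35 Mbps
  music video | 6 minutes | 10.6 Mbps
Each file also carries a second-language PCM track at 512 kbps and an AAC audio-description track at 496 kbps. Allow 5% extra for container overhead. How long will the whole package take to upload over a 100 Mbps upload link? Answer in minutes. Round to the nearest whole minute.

22 minutes

Audio total: 512 + 496 = 1008 kbps = 1.008 Mbps.
screen recording: 5.308 Mbps × 3120 s × 1.05 = 17389.0 Mb
podcast episode with video: 5.578 Mbps × 7560 s × 1.05 = 44278.2 Mb
Twitch VOD: 5.108 Mbps × 8400 s × 1.05 = 45052.6 Mb
sports highlight package: 16.908 Mbps × 454 s × 1.05 = 8060.0 Mb
time-lapse clip: 36.008 Mbps × 300 s × 1.05 = 11342.5 Mb
music video: 11.608 Mbps × 360 s × 1.05 = 4387.8 Mb
Total: 130510.1 Mb = 16313.8 MB.
At 100 Mbps: 130510.1 / 100 = 1305 s ≈ 21.8 minutes.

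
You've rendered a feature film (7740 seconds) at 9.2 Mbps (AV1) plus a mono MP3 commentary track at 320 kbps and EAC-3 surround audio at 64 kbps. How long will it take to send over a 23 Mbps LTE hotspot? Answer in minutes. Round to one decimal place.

Audio total: 320 + 64 = 384 kbps = 0.384 Mbps.
Total bitrate: 9.584 Mbps.
File: 9.584 Mbps × 7740 s = 74180.2 Mb.
At 23 Mbps: 74180.2 / 23 = 3225.2 s ≈ 53.8 minutes.

53.8 minutes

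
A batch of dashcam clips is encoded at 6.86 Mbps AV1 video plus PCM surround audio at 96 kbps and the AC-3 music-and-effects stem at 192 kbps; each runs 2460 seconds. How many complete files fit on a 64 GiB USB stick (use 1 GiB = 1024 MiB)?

31

Audio total: 96 + 192 = 288 kbps = 0.288 Mbps.
Total bitrate: 7.148 Mbps.
Per item: 7.148 Mbps × 2460 s = 17,584 Mb = 2,198 MB.
Capacity: 64 GiB = 549,756 Mb; 31.26 items → 31 complete.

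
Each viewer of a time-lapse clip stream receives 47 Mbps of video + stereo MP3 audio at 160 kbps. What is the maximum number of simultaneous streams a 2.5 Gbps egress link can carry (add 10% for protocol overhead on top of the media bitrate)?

Audio: 160 kbps = 0.160 Mbps.
Per-viewer media rate: 47.160 Mbps.
On the wire with 10% overhead: 51.876 Mbps.
2.5 Gbps = 2,500 Mbps; 2,500 / 51.876 = 48.19 → 48 viewers.

48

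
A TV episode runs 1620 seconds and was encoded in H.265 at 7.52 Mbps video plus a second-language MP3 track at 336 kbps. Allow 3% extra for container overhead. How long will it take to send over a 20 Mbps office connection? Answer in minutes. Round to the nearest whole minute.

11 minutes

Audio: 336 kbps = 0.336 Mbps.
Total bitrate: 7.856 Mbps.
File: 7.856 Mbps × 1620 s = 12726.7 Mb.
With 3% container overhead: ×1.03. → 13108.5 Mb.
At 20 Mbps: 13108.5 / 20 = 655.4 s ≈ 10.9 minutes.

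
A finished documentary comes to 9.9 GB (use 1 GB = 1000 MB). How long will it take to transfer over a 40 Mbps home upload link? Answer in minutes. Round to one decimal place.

33.0 minutes

File: 9.9 GB = 79200.0 Mb.
At 40 Mbps: 79200.0 / 40 = 1980.0 s ≈ 33 minutes.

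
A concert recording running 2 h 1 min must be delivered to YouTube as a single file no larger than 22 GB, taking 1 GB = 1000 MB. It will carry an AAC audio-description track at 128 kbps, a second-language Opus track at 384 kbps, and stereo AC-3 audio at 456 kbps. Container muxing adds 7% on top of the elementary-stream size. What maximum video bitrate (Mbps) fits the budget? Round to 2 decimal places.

Budget: 22 GB = 176000.0 Mb.
Stream payload after overhead: 176000.0 / 1.07 = 164486.0 Mb.
2 h 1 min = 121 min = 7260 s
Total bitrate budget: 164486.0 Mb / 7260 s = 22.656 Mbps.
Audio total: 128 + 384 + 456 = 968 kbps = 0.968 Mbps.
Video: 22.656 − 0.968 = 21.688 Mbps.

21.69 Mbps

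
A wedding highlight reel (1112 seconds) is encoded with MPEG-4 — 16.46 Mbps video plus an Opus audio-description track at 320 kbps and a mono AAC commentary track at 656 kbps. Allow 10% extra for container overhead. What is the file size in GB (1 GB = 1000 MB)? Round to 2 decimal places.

2.67 GB

Audio total: 320 + 656 = 976 kbps = 0.976 Mbps.
Total bitrate: 16.46 + 0.976 = 17.436 Mbps.
Stream data: 17.436 Mbps × 1112 s = 19388.8 Mb.
With 10% container overhead: ×1.10.
21,328 Mb ÷ 8 = 2,666 MB → 2.666 GB.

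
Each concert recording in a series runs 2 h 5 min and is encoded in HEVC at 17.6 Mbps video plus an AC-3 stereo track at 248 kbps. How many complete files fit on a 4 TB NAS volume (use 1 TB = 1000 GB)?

2 h 5 min = 125 min = 7500 s
Audio: 248 kbps = 0.248 Mbps.
Total bitrate: 17.848 Mbps.
Per item: 17.848 Mbps × 7500 s = 133,860 Mb = 16,732 MB.
Capacity: 4 TB = 32,000,000 Mb; 239.06 items → 239 complete.

239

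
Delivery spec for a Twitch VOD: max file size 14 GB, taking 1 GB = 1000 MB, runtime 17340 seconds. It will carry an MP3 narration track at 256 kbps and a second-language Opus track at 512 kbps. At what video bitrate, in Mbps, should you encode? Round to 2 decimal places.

5.69 Mbps

Budget: 14 GB = 112000.0 Mb.
Total bitrate budget: 112000.0 Mb / 17340 s = 6.459 Mbps.
Audio total: 256 + 512 = 768 kbps = 0.768 Mbps.
Video: 6.459 − 0.768 = 5.691 Mbps.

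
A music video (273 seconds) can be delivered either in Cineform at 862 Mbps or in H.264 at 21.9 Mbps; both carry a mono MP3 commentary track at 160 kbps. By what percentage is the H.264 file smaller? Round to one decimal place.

Audio: 160 kbps = 0.160 Mbps.
Cineform: 862.160 Mbps × 273 s = 235369.7 Mb = 29.421 GB.
H.264: 22.060 Mbps × 273 s = 6022.4 Mb = 0.753 GB.
Reduction: (1 − 0.753/29.421) × 100 = 97.44%.

97.4%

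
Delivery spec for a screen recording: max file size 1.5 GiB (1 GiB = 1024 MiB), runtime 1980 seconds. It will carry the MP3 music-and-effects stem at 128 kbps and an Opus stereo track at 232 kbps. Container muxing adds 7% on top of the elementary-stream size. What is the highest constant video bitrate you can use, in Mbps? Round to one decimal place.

Budget: 1.5 GiB = 12884.9 Mb.
Stream payload after overhead: 12884.9 / 1.07 = 12042.0 Mb.
Total bitrate budget: 12042.0 Mb / 1980 s = 6.082 Mbps.
Audio total: 128 + 232 = 360 kbps = 0.360 Mbps.
Video: 6.082 − 0.360 = 5.722 Mbps.

5.7 Mbps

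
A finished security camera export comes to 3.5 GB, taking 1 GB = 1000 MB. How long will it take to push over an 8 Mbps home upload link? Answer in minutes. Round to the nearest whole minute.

58 minutes

File: 3.5 GB = 28000.0 Mb.
At 8 Mbps: 28000.0 / 8 = 3500.0 s ≈ 58.3 minutes.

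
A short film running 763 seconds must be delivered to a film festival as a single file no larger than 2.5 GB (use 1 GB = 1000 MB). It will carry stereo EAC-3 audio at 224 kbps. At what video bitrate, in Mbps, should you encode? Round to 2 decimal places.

25.99 Mbps

Budget: 2.5 GB = 20000.0 Mb.
Total bitrate budget: 20000.0 Mb / 763 s = 26.212 Mbps.
Audio: 224 kbps = 0.224 Mbps.
Video: 26.212 − 0.224 = 25.988 Mbps.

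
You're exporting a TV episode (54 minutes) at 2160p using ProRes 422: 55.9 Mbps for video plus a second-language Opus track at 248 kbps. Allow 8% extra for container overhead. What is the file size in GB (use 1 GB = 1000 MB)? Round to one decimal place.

24.6 GB

54 min = 3240 s
Audio: 248 kbps = 0.248 Mbps.
Total bitrate: 55.9 + 0.248 = 56.148 Mbps.
Stream data: 56.148 Mbps × 3240 s = 181919.5 Mb.
With 8% container overhead: ×1.08.
196,473 Mb ÷ 8 = 24,559 MB → 24.56 GB.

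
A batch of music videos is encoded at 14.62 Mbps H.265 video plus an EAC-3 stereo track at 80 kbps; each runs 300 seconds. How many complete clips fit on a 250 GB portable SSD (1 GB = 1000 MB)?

453

Audio: 80 kbps = 0.080 Mbps.
Total bitrate: 14.700 Mbps.
Per item: 14.700 Mbps × 300 s = 4,410 Mb = 551.2 MB.
Capacity: 250 GB = 2,000,000 Mb; 453.51 items → 453 complete.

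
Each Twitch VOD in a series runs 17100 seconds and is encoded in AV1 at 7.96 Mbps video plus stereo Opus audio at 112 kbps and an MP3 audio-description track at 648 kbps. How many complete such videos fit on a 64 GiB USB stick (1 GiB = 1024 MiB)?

Audio total: 112 + 648 = 760 kbps = 0.760 Mbps.
Total bitrate: 8.720 Mbps.
Per item: 8.720 Mbps × 17100 s = 149,112 Mb = 18,639 MB.
Capacity: 64 GiB = 549,756 Mb; 3.69 items → 3 complete.

3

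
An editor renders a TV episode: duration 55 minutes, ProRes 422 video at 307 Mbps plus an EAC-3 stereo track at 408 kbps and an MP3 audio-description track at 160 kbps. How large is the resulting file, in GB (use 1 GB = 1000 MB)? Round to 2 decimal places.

126.87 GB

55 min = 3300 s
Audio total: 408 + 160 = 568 kbps = 0.568 Mbps.
Total bitrate: 307 + 0.568 = 307.568 Mbps.
Stream data: 307.568 Mbps × 3300 s = 1014974.4 Mb.
1,014,974 Mb ÷ 8 = 126,872 MB → 126.9 GB.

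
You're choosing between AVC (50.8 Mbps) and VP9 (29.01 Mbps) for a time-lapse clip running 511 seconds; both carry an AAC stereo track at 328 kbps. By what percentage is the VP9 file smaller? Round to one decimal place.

42.6%

Audio: 328 kbps = 0.328 Mbps.
AVC: 51.128 Mbps × 511 s = 26126.4 Mb = 3.266 GB.
VP9: 29.338 Mbps × 511 s = 14991.7 Mb = 1.874 GB.
Reduction: (1 − 1.874/3.266) × 100 = 42.62%.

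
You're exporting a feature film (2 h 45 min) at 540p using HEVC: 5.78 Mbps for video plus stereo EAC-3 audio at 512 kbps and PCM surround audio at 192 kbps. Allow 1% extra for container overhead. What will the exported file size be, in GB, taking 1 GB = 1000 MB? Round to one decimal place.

2 h 45 min = 165 min = 9900 s
Audio total: 512 + 192 = 704 kbps = 0.704 Mbps.
Total bitrate: 5.78 + 0.704 = 6.484 Mbps.
Stream data: 6.484 Mbps × 9900 s = 64191.6 Mb.
With 1% container overhead: ×1.01.
64,834 Mb ÷ 8 = 8,104 MB → 8.104 GB.

8.1 GB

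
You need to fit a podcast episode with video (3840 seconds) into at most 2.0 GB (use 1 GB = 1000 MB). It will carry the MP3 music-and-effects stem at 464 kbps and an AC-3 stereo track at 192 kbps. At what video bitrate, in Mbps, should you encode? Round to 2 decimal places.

3.51 Mbps

Budget: 2.0 GB = 16000.0 Mb.
Total bitrate budget: 16000.0 Mb / 3840 s = 4.167 Mbps.
Audio total: 464 + 192 = 656 kbps = 0.656 Mbps.
Video: 4.167 − 0.656 = 3.511 Mbps.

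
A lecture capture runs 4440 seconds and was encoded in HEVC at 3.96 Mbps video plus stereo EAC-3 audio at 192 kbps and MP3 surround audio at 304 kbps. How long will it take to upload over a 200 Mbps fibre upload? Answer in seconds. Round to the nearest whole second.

99 seconds

Audio total: 192 + 304 = 496 kbps = 0.496 Mbps.
Total bitrate: 4.456 Mbps.
File: 4.456 Mbps × 4440 s = 19784.6 Mb.
At 200 Mbps: 19784.6 / 200 = 98.9 s ≈ 98.9 seconds.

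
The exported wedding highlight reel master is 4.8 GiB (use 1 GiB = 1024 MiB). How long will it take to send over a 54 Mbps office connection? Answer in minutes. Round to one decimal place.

File: 4.8 GiB = 41231.7 Mb.
At 54 Mbps: 41231.7 / 54 = 763.5 s ≈ 12.7 minutes.

12.7 minutes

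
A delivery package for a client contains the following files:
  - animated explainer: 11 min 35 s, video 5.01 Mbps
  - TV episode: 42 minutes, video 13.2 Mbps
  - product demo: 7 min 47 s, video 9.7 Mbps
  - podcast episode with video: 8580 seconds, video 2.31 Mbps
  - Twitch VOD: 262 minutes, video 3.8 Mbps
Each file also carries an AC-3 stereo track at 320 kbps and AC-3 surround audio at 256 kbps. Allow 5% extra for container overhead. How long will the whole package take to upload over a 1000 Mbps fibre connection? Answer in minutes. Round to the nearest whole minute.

Audio total: 320 + 256 = 576 kbps = 0.576 Mbps.
animated explainer: 5.586 Mbps × 695 s × 1.05 = 4076.4 Mb
TV episode: 13.776 Mbps × 2520 s × 1.05 = 36451.3 Mb
product demo: 10.276 Mbps × 467 s × 1.05 = 5038.8 Mb
podcast episode with video: 2.886 Mbps × 8580 s × 1.05 = 26000.0 Mb
Twitch VOD: 4.376 Mbps × 15720 s × 1.05 = 72230.3 Mb
Total: 143796.7 Mb = 17974.6 MB.
At 1000 Mbps: 143796.7 / 1000 = 144 s ≈ 2.4 minutes.

2 minutes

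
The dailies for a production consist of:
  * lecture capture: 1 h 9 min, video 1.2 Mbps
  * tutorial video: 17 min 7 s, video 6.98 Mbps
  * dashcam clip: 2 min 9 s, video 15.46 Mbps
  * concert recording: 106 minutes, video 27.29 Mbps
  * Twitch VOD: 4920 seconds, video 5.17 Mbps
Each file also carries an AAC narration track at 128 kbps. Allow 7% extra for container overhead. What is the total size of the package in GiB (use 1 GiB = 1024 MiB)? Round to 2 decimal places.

Audio: 128 kbps = 0.128 Mbps.
lecture capture: 1.328 Mbps × 4140 s × 1.07 = 5882.8 Mb
tutorial video: 7.108 Mbps × 1027 s × 1.07 = 7810.9 Mb
dashcam clip: 15.588 Mbps × 129 s × 1.07 = 2151.6 Mb
concert recording: 27.418 Mbps × 6360 s × 1.07 = 186585.0 Mb
Twitch VOD: 5.298 Mbps × 4920 s × 1.07 = 27890.8 Mb
Total: 230321.1 Mb = 28790.1 MB.
= 26.81 GiB.

26.81 GiB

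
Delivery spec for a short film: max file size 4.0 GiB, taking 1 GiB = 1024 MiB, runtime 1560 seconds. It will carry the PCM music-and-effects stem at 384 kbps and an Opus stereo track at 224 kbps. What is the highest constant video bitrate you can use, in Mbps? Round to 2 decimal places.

Budget: 4.0 GiB = 34359.7 Mb.
Total bitrate budget: 34359.7 Mb / 1560 s = 22.025 Mbps.
Audio total: 384 + 224 = 608 kbps = 0.608 Mbps.
Video: 22.025 − 0.608 = 21.417 Mbps.

21.42 Mbps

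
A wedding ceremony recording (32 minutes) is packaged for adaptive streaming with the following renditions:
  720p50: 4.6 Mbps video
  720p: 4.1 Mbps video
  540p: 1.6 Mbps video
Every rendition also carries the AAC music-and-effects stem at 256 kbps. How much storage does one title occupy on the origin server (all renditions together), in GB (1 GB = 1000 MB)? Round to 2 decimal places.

2.66 GB

32 min = 1920 s
Audio: 256 kbps = 0.256 Mbps.
Sum of rendition bitrates: (4.6+0.256) + (4.1+0.256) + (1.6+0.256) = 11.068 Mbps.
× 1920 s = 21,251 Mb = 2,656 MB = 2.656 GB.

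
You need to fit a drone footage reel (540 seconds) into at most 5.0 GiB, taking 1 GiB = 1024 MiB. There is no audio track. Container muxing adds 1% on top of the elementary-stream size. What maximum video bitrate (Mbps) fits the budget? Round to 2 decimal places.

Budget: 5.0 GiB = 42949.7 Mb.
Stream payload after overhead: 42949.7 / 1.01 = 42524.4 Mb.
Total bitrate budget: 42524.4 Mb / 540 s = 78.749 Mbps.

78.75 Mbps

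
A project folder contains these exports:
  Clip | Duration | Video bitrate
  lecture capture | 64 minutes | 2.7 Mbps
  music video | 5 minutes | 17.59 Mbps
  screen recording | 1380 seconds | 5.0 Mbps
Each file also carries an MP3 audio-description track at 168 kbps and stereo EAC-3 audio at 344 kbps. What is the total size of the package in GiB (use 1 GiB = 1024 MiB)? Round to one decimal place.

3.0 GiB

Audio total: 168 + 344 = 512 kbps = 0.512 Mbps.
lecture capture: 3.212 Mbps × 3840 s = 12334.1 Mb
music video: 18.102 Mbps × 300 s = 5430.6 Mb
screen recording: 5.512 Mbps × 1380 s = 7606.6 Mb
Total: 25371.2 Mb = 3171.4 MB.
= 2.954 GiB.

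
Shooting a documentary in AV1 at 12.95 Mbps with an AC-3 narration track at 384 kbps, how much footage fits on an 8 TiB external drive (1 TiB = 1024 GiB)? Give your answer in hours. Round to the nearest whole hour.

Audio: 384 kbps = 0.384 Mbps.
Total bitrate: 12.95 + 0.384 = 13.334 Mbps.
Capacity: 8 TiB = 70,368,744 Mb.
Recording time: 70,368,744 / 13.334 = 5,277,392 s ≈ 1,466 hours.

1466 hours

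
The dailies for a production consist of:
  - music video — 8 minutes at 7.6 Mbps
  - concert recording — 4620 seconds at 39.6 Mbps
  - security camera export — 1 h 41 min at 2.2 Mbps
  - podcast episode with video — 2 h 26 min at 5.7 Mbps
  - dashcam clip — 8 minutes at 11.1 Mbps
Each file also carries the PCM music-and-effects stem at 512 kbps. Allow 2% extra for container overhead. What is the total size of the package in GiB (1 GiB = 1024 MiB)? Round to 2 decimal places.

Audio: 512 kbps = 0.512 Mbps.
music video: 8.112 Mbps × 480 s × 1.02 = 3971.6 Mb
concert recording: 40.112 Mbps × 4620 s × 1.02 = 189023.8 Mb
security camera export: 2.712 Mbps × 6060 s × 1.02 = 16763.4 Mb
podcast episode with video: 6.212 Mbps × 8760 s × 1.02 = 55505.5 Mb
dashcam clip: 11.612 Mbps × 480 s × 1.02 = 5685.2 Mb
Total: 270949.5 Mb = 33868.7 MB.
= 31.54 GiB.

31.54 GiB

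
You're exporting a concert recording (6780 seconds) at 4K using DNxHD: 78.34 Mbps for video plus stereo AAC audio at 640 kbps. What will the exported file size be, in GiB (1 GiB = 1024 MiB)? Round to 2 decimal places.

Audio: 640 kbps = 0.640 Mbps.
Total bitrate: 78.34 + 0.640 = 78.980 Mbps.
Stream data: 78.980 Mbps × 6780 s = 535484.4 Mb.
535,484 Mb = 66,935,550,000 bytes ÷ 1,073,741,824 = 62.34 GiB.

62.34 GiB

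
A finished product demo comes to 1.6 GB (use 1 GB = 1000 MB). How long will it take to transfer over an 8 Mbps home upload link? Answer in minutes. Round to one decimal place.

26.7 minutes

File: 1.6 GB = 12800.0 Mb.
At 8 Mbps: 12800.0 / 8 = 1600.0 s ≈ 26.7 minutes.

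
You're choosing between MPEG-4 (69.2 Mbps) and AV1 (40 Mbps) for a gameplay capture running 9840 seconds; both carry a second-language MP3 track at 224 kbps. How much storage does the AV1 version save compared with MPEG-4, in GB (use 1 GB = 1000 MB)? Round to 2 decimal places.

35.92 GB

Audio: 224 kbps = 0.224 Mbps.
MPEG-4: 69.424 Mbps × 9840 s = 683132.2 Mb = 85.392 GB.
AV1: 40.224 Mbps × 9840 s = 395804.2 Mb = 49.476 GB.
Saving: 85.392 − 49.476 = 35.916 GB.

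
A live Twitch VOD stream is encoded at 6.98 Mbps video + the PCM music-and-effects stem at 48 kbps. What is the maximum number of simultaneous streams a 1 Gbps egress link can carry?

142

Audio: 48 kbps = 0.048 Mbps.
Per-viewer media rate: 7.028 Mbps.
1 Gbps = 1,000 Mbps; 1,000 / 7.028 = 142.29 → 142 viewers.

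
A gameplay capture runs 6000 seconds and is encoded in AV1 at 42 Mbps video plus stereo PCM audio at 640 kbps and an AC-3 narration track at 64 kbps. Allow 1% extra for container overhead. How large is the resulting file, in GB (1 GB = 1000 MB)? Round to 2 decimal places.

32.35 GB

Audio total: 640 + 64 = 704 kbps = 0.704 Mbps.
Total bitrate: 42 + 0.704 = 42.704 Mbps.
Stream data: 42.704 Mbps × 6000 s = 256224.0 Mb.
With 1% container overhead: ×1.01.
258,786 Mb ÷ 8 = 32,348 MB → 32.35 GB.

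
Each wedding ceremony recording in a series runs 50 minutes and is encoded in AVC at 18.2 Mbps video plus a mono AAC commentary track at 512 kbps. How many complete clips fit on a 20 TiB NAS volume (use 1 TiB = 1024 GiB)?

3133

50 min = 3000 s
Audio: 512 kbps = 0.512 Mbps.
Total bitrate: 18.712 Mbps.
Per item: 18.712 Mbps × 3000 s = 56,136 Mb = 7,017 MB.
Capacity: 20 TiB = 175,921,860 Mb; 3133.85 items → 3133 complete.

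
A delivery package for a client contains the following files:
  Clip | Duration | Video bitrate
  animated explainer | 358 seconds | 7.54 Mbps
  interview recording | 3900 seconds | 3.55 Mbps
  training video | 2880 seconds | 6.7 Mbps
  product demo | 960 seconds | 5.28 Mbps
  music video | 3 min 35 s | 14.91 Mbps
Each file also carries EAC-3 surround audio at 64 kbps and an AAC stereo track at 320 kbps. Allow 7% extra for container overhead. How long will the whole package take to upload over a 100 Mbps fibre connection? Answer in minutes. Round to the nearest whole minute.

8 minutes

Audio total: 64 + 320 = 384 kbps = 0.384 Mbps.
animated explainer: 7.924 Mbps × 358 s × 1.07 = 3035.4 Mb
interview recording: 3.934 Mbps × 3900 s × 1.07 = 16416.6 Mb
training video: 7.084 Mbps × 2880 s × 1.07 = 21830.1 Mb
product demo: 5.664 Mbps × 960 s × 1.07 = 5818.1 Mb
music video: 15.294 Mbps × 215 s × 1.07 = 3518.4 Mb
Total: 50618.4 Mb = 6327.3 MB.
At 100 Mbps: 50618.4 / 100 = 506 s ≈ 8.44 minutes.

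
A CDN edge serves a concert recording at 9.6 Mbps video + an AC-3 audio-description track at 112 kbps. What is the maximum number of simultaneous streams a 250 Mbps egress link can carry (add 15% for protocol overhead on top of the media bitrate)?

Audio: 112 kbps = 0.112 Mbps.
Per-viewer media rate: 9.712 Mbps.
On the wire with 15% overhead: 11.169 Mbps.
250 Mbps = 250.0 Mbps; 250.0 / 11.169 = 22.38 → 22 viewers.

22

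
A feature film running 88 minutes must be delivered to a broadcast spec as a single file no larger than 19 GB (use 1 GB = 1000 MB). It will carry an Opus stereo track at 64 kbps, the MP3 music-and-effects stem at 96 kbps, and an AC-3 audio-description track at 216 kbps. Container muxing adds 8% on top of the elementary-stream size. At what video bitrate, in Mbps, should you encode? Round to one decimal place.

26.3 Mbps

Budget: 19 GB = 152000.0 Mb.
Stream payload after overhead: 152000.0 / 1.08 = 140740.7 Mb.
88 min = 5280 s
Total bitrate budget: 140740.7 Mb / 5280 s = 26.655 Mbps.
Audio total: 64 + 96 + 216 = 376 kbps = 0.376 Mbps.
Video: 26.655 − 0.376 = 26.279 Mbps.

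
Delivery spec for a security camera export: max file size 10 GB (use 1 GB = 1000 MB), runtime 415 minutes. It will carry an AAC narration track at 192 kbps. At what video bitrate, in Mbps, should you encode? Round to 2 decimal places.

3.02 Mbps

Budget: 10 GB = 80000.0 Mb.
415 min = 24900 s
Total bitrate budget: 80000.0 Mb / 24900 s = 3.213 Mbps.
Audio: 192 kbps = 0.192 Mbps.
Video: 3.213 − 0.192 = 3.021 Mbps.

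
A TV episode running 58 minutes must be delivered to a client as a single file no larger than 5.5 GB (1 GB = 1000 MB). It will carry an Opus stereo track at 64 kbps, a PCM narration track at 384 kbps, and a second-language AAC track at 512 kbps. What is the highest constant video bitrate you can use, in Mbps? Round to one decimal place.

11.7 Mbps

Budget: 5.5 GB = 44000.0 Mb.
58 min = 3480 s
Total bitrate budget: 44000.0 Mb / 3480 s = 12.644 Mbps.
Audio total: 64 + 384 + 512 = 960 kbps = 0.960 Mbps.
Video: 12.644 − 0.960 = 11.684 Mbps.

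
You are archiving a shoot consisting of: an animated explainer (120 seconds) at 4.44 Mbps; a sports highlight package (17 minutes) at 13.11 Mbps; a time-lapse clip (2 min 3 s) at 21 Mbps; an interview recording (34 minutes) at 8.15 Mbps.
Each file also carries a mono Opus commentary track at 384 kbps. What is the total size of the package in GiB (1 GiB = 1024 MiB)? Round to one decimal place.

4.0 GiB

Audio: 384 kbps = 0.384 Mbps.
animated explainer: 4.824 Mbps × 120 s = 578.9 Mb
sports highlight package: 13.494 Mbps × 1020 s = 13763.9 Mb
time-lapse clip: 21.384 Mbps × 123 s = 2630.2 Mb
interview recording: 8.534 Mbps × 2040 s = 17409.4 Mb
Total: 34382.4 Mb = 4297.8 MB.
= 4.003 GiB.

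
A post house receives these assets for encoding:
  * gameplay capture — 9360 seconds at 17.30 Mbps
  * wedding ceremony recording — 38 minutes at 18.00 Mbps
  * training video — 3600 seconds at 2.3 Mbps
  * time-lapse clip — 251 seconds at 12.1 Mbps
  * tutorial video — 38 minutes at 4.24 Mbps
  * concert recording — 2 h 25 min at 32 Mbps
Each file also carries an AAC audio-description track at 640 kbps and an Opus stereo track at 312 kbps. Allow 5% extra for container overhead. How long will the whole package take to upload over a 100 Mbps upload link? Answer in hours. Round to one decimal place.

Audio total: 640 + 312 = 952 kbps = 0.952 Mbps.
gameplay capture: 18.252 Mbps × 9360 s × 1.05 = 179380.7 Mb
wedding ceremony recording: 18.952 Mbps × 2280 s × 1.05 = 45371.1 Mb
training video: 3.252 Mbps × 3600 s × 1.05 = 12292.6 Mb
time-lapse clip: 13.052 Mbps × 251 s × 1.05 = 3439.9 Mb
tutorial video: 5.192 Mbps × 2280 s × 1.05 = 12429.6 Mb
concert recording: 32.952 Mbps × 8700 s × 1.05 = 301016.5 Mb
Total: 553930.3 Mb = 69241.3 MB.
At 100 Mbps: 553930.3 / 100 = 5539 s ≈ 1.54 hours.

1.5 hours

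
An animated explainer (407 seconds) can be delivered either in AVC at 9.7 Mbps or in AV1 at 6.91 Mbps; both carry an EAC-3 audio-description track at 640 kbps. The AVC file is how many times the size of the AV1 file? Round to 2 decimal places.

1.37

Audio: 640 kbps = 0.640 Mbps.
AVC: 10.340 Mbps × 407 s = 4208.4 Mb = 526.048 MB.
AV1: 7.550 Mbps × 407 s = 3072.8 Mb = 384.106 MB.
Ratio: 526.048 / 384.106 = 1.370.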